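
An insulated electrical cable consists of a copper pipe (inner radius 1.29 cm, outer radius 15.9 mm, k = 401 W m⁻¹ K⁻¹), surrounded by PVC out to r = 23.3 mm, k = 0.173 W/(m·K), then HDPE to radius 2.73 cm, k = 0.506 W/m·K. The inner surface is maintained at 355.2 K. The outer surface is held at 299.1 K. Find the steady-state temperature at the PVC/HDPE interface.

Resistance network (inner→outer):
  R'_copper = ln(0.0159/0.0129)/(2πk) = 0.2091/(2π·401) = 8.299×10^-5 m·K/W
  R'_PVC = ln(0.0233/0.0159)/(2πk) = 0.3821/(2π·0.173) = 0.3516 m·K/W
  R'_HDPE = ln(0.0273/0.0233)/(2πk) = 0.1584/(2π·0.506) = 0.04983 m·K/W
ΣR = 8.299×10^-5 + 0.3516 + 0.04983 = 0.4015 m·K/W
Q' = ΔT/ΣR = (355.2 K − 299.1 K)/0.4015 = 139.7 W/m
From the inner boundary to the PVC/HDPE interface, ΣR_partial = 0.3517 m·K/W.
T_interface = T_in − Q'·ΣR_partial = 355.2 K − (139.7)(0.3517) = 306.1 K

T = 306.1 K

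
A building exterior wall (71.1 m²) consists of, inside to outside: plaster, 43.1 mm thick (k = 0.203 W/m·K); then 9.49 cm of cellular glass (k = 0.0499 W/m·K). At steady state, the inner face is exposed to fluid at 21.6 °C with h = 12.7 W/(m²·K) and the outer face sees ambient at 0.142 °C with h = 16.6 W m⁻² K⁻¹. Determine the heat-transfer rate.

Q = 677 W

Resistance network (inner→outer):
  R_conv,in = 1/(hA) = 1/(12.7·71.1) = 0.001107 K/W
  R_plaster = L/(kA) = 0.0431/(0.203·71.1) = 0.002986 K/W
  R_cellular glass = L/(kA) = 0.0949/(0.0499·71.1) = 0.02675 K/W
  R_conv,out = 1/(hA) = 1/(16.6·71.1) = 8.473×10^-4 K/W
ΣR = 0.001107 + 0.002986 + 0.02675 + 8.473×10^-4 = 0.03169 K/W
Q = ΔT/ΣR = (21.6 °C − 0.142 °C)/0.03169 = 677 W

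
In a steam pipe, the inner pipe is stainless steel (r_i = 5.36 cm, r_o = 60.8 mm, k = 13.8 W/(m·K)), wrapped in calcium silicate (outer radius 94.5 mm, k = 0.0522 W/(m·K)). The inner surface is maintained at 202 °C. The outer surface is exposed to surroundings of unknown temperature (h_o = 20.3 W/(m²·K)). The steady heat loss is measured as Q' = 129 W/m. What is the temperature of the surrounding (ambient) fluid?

Series resistances:
  R'_stainless steel = ln(0.0608/0.0536)/(2πk) = 0.1260/(2π·13.8) = 0.001454 m·K/W
  R'_calcium silicate = ln(0.0945/0.0608)/(2πk) = 0.4410/(2π·0.0522) = 1.345 m·K/W
  R'_conv,out = 1/(2πr h) = 1/(2π·0.0945·20.3) = 0.08296 m·K/W
ΣR = 1.429 m·K/W
ΔT = Q'·ΣR = 129 × 1.429 = 184.3 K
Heat flows outward, so T_out = T_in − ΔT = 202 − 184.3 = 17.7 °C

T_out = 17.7 °C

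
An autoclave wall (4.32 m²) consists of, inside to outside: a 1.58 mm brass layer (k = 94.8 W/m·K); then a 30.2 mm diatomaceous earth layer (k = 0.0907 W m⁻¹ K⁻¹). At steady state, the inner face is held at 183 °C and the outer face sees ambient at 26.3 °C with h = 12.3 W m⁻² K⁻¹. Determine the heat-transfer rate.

Q = 1630 W

Treat each layer as a resistance in series:
  R_brass = L/(kA) = 0.00158/(94.8·4.32) = 3.858×10^-6 K/W
  R_diatomaceous earth = L/(kA) = 0.0302/(0.0907·4.32) = 0.07708 K/W
  R_conv,out = 1/(hA) = 1/(12.3·4.32) = 0.01882 K/W
ΣR = 3.858×10^-6 + 0.07708 + 0.01882 = 0.09590 K/W
Q = ΔT/ΣR = (183 °C − 26.3 °C)/0.09590 = 1630 W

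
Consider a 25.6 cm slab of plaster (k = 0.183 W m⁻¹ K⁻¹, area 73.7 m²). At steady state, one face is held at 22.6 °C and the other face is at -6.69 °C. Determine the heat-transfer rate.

Q = 1540 W

Q = kA·ΔT/L = 0.183 × 73.7 × |22.6 °C − -6.69 °C| / 0.256 = 1540 W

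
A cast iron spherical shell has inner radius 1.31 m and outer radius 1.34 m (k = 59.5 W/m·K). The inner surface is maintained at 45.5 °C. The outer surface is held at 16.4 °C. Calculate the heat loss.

Q = 4πk·ΔT/(1/r₁ − 1/r₂) = 4π × 59.5 × 29.1 / (1/1.31 − 1/1.34) = 1.27×10^6 W

Q = 1270 kW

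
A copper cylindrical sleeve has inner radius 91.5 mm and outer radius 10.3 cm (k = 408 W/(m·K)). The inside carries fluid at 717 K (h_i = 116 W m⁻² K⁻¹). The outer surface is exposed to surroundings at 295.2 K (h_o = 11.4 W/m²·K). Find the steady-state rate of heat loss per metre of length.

Treat each layer as a resistance in series:
  R'_conv,in = 1/(2πr h) = 1/(2π·0.0915·116) = 0.01499 m·K/W
  R'_copper = ln(0.103/0.0915)/(2πk) = 0.1184/(2π·408) = 4.618×10^-5 m·K/W
  R'_conv,out = 1/(2πr h) = 1/(2π·0.103·11.4) = 0.1355 m·K/W
ΣR = 0.01499 + 4.618×10^-5 + 0.1355 = 0.1505 m·K/W
Q' = ΔT/ΣR = (717 K − 295.2 K)/0.1505 = 2800 W/m

Q' = 2800 W/m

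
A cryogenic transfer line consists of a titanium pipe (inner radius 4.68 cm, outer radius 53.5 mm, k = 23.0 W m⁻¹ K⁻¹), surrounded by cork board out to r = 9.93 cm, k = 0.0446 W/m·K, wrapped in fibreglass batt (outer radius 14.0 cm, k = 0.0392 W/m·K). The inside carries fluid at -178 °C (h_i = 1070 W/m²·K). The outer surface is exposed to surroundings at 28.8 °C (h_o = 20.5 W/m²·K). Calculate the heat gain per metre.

Resistance network (inner→outer):
  R'_conv,in = 1/(2πr h) = 1/(2π·0.0468·1070) = 0.003178 m·K/W
  R'_titanium = ln(0.0535/0.0468)/(2πk) = 0.1338/(2π·23.0) = 9.259×10^-4 m·K/W
  R'_cork board = ln(0.0993/0.0535)/(2πk) = 0.6185/(2π·0.0446) = 2.207 m·K/W
  R'_fibreglass batt = ln(0.140/0.0993)/(2πk) = 0.3435/(2π·0.0392) = 1.395 m·K/W
  R'_conv,out = 1/(2πr h) = 1/(2π·0.140·20.5) = 0.05545 m·K/W
ΣR = 0.003178 + 9.259×10^-4 + 2.207 + 1.395 + 0.05545 = 3.662 m·K/W
Q' = ΔT/ΣR = (-178 °C − 28.8 °C)/3.662 = -56.5 W/m
(Negative Q' ⇒ heat flows inward; heat gain = 56.5 W/m.)

Q' = 56.5 W/m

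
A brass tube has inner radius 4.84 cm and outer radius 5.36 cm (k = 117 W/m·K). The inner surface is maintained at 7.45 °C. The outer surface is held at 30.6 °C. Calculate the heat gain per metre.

Q' = 2πk·ΔT/ln(r₂/r₁) = 2π × 117 × 23.15 / ln(0.0536/0.0484) = 1.67×10^5 W/m

Q' = 1.67×10^5 W/m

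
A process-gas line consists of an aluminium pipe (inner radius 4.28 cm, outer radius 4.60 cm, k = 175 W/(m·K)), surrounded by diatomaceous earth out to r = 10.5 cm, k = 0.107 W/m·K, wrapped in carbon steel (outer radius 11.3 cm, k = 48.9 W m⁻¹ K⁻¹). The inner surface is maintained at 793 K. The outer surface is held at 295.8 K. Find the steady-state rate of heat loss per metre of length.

Treat each layer as a resistance in series:
  R'_aluminium = ln(0.0460/0.0428)/(2πk) = 0.07210/(2π·175) = 6.557×10^-5 m·K/W
  R'_diatomaceous earth = ln(0.105/0.0460)/(2πk) = 0.8253/(2π·0.107) = 1.228 m·K/W
  R'_carbon steel = ln(0.113/0.105)/(2πk) = 0.07343/(2π·48.9) = 2.390×10^-4 m·K/W
ΣR = 6.557×10^-5 + 1.228 + 2.390×10^-4 = 1.228 m·K/W
Q' = ΔT/ΣR = (793 K − 295.8 K)/1.228 = 405 W/m

Q' = 405 W/m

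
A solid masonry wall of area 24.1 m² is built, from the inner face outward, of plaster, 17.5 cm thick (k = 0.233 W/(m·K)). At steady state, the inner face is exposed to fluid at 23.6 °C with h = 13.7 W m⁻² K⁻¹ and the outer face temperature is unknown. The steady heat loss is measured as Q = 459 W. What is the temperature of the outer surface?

T_out = 7.91 °C

Series resistances:
  R_conv,in = 1/(hA) = 1/(13.7·24.1) = 0.003029 K/W
  R_plaster = L/(kA) = 0.175/(0.233·24.1) = 0.03116 K/W
ΣR = 0.03419 K/W
ΔT = Q·ΣR = 459 × 0.03419 = 15.69 K
Heat flows outward, so T_out = T_in − ΔT = 23.6 − 15.69 = 7.91 °C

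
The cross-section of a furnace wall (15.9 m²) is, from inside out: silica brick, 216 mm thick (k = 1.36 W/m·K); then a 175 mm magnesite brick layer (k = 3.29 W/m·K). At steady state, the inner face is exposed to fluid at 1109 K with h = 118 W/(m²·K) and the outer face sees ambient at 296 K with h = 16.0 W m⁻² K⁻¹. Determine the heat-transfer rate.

Q = 45.7 kW

Resistance network (inner→outer):
  R_conv,in = 1/(hA) = 1/(118·15.9) = 5.330×10^-4 K/W
  R_silica brick = L/(kA) = 0.216/(1.36·15.9) = 0.009989 K/W
  R_magnesite brick = L/(kA) = 0.175/(3.29·15.9) = 0.003345 K/W
  R_conv,out = 1/(hA) = 1/(16.0·15.9) = 0.003931 K/W
ΣR = 5.330×10^-4 + 0.009989 + 0.003345 + 0.003931 = 0.01780 K/W
Q = ΔT/ΣR = (1109 K − 296 K)/0.01780 = 45700 W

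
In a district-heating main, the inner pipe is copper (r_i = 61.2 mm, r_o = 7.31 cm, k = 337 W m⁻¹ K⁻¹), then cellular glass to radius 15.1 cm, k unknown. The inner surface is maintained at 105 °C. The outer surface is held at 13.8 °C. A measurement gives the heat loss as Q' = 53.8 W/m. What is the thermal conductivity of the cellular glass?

ΣR = ΔT/Q' = |105 − 13.8|/53.8 = 1.695 m·K/W
Known resistances:
  R'_copper = ln(0.0731/0.0612)/(2πk) = 0.1777/(2π·337) = 8.391×10^-5 m·K/W
R_cellular glass = ΣR − ΣR_known = 1.695 − 8.391×10^-5 = 1.695 m·K/W
ln(r₂/r₁)/(2πk) = 1.695 ⇒ k = 0.7255/(2π·1.695) = 0.0681 W/m·K

k = 0.0681 W/m·K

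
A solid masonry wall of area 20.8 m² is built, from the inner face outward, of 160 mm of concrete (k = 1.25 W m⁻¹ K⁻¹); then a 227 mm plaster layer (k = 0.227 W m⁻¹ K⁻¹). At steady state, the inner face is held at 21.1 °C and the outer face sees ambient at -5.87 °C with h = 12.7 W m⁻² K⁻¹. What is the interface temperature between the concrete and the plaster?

T = 18.2 °C

Resistance network (inner→outer):
  R_concrete = L/(kA) = 0.160/(1.25·20.8) = 0.006154 K/W
  R_plaster = L/(kA) = 0.227/(0.227·20.8) = 0.04808 K/W
  R_conv,out = 1/(hA) = 1/(12.7·20.8) = 0.003786 K/W
ΣR = 0.006154 + 0.04808 + 0.003786 = 0.05802 K/W
Q = ΔT/ΣR = (21.1 °C − -5.87 °C)/0.05802 = 464.8 W
From the inner boundary to the concrete/plaster interface, ΣR_partial = 0.006154 K/W.
T_interface = T_in − Q·ΣR_partial = 21.1 °C − (464.8)(0.006154) = 18.2 °C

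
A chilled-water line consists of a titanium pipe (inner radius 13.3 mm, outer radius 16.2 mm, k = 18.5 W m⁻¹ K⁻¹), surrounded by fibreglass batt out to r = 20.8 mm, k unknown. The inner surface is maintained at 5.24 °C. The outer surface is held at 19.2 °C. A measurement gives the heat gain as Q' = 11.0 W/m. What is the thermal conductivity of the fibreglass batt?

ΣR = ΔT/Q' = |5.24 − 19.2|/11.0 = 1.269 m·K/W
Known resistances:
  R'_titanium = ln(0.0162/0.0133)/(2πk) = 0.1972/(2π·18.5) = 0.001697 m·K/W
R_fibreglass batt = ΣR − ΣR_known = 1.269 − 0.001697 = 1.267 m·K/W
ln(r₂/r₁)/(2πk) = 1.267 ⇒ k = 0.2499/(2π·1.267) = 0.0314 W/m·K

k = 0.0314 W/m·K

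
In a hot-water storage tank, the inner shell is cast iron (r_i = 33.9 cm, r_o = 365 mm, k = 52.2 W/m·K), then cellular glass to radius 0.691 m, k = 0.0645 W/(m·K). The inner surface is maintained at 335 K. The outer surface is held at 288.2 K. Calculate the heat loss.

Treat each layer as a resistance in series:
  R_cast iron = (1/0.339 − 1/0.365)/(4πk) = 0.2101/(4π·52.2) = 3.203×10^-4 K/W
  R_cellular glass = (1/0.365 − 1/0.691)/(4πk) = 1.293/(4π·0.0645) = 1.595 K/W
ΣR = 3.203×10^-4 + 1.595 = 1.595 K/W
Q = ΔT/ΣR = (335 K − 288.2 K)/1.595 = 29.3 W

Q = 29.3 W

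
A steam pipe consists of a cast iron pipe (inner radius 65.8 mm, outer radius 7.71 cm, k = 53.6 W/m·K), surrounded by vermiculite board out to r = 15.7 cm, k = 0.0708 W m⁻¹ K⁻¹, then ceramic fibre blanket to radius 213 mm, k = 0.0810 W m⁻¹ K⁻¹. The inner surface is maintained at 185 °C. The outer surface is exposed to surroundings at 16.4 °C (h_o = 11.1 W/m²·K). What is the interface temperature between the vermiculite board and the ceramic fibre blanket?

T = 66.0 °C

Series thermal resistances, inner to outer:
  R'_cast iron = ln(0.0771/0.0658)/(2πk) = 0.1585/(2π·53.6) = 4.706×10^-4 m·K/W
  R'_vermiculite board = ln(0.157/0.0771)/(2πk) = 0.7111/(2π·0.0708) = 1.599 m·K/W
  R'_ceramic fibre blanket = ln(0.213/0.157)/(2πk) = 0.3050/(2π·0.0810) = 0.5994 m·K/W
  R'_conv,out = 1/(2πr h) = 1/(2π·0.213·11.1) = 0.06732 m·K/W
ΣR = 4.706×10^-4 + 1.599 + 0.5994 + 0.06732 = 2.266 m·K/W
Q' = ΔT/ΣR = (185 °C − 16.4 °C)/2.266 = 74.40 W/m
From the inner boundary to the vermiculite board/ceramic fibre blanket interface, ΣR_partial = 1.599 m·K/W.
T_interface = T_in − Q'·ΣR_partial = 185 °C − (74.40)(1.599) = 66.0 °C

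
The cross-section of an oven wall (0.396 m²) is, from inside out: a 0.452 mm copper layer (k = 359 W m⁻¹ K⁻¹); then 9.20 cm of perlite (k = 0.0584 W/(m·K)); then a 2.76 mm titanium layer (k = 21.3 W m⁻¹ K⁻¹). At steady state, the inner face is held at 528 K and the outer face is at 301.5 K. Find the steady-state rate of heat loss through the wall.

Q = 56.9 W

Resistance network (inner→outer):
  R_copper = L/(kA) = 4.52×10^-4/(359·0.396) = 3.179×10^-6 K/W
  R_perlite = L/(kA) = 0.0920/(0.0584·0.396) = 3.978 K/W
  R_titanium = L/(kA) = 0.00276/(21.3·0.396) = 3.272×10^-4 K/W
ΣR = 3.179×10^-6 + 3.978 + 3.272×10^-4 = 3.978 K/W
Q = ΔT/ΣR = (528 K − 301.5 K)/3.978 = 56.9 W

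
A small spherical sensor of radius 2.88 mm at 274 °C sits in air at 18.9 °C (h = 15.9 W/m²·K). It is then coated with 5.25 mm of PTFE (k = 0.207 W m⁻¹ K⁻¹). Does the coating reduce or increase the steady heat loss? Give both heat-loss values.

increases: 0.423 → 1.58 W

Critical radius for a sphere: r_cr = 2k/h = 0.0260 m = 2.60 cm.
Outer radius after coating: r₂ = 0.00288 + 0.00525 = 0.00813 m.
Since r₁ < r_cr and r₂ ≤ r_cr, the coating moves toward the maximum at r_cr — heat loss rises.
Bare: R = 1/(4πr₁²h) = 603.4 K/W; Q = 255.1/603.4 = 0.423 W.
Coated: R = R_cond + R_conv = 161.9 K/W; Q = 255.1/161.9 = 1.58 W.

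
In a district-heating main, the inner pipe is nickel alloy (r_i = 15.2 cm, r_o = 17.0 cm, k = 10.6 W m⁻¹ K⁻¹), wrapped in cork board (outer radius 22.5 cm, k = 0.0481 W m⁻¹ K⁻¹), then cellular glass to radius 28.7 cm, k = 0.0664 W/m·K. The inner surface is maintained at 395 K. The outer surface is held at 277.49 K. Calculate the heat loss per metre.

Q' = 77.7 W/m

Resistance network (inner→outer):
  R'_nickel alloy = ln(0.170/0.152)/(2πk) = 0.1119/(2π·10.6) = 0.001680 m·K/W
  R'_cork board = ln(0.225/0.170)/(2πk) = 0.2803/(2π·0.0481) = 0.9275 m·K/W
  R'_cellular glass = ln(0.287/0.225)/(2πk) = 0.2434/(2π·0.0664) = 0.5834 m·K/W
ΣR = 0.001680 + 0.9275 + 0.5834 = 1.513 m·K/W
Q' = ΔT/ΣR = (395 K − 277.49 K)/1.513 = 77.7 W/m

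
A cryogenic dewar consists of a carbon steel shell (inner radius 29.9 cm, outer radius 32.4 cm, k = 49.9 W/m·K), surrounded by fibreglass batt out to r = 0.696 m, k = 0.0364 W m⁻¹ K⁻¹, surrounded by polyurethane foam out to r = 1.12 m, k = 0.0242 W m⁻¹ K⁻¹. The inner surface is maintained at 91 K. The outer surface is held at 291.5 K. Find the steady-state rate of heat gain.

Treat each layer as a resistance in series:
  R_carbon steel = (1/0.299 − 1/0.324)/(4πk) = 0.2581/(4π·49.9) = 4.115×10^-4 K/W
  R_fibreglass batt = (1/0.324 − 1/0.696)/(4πk) = 1.650/(4π·0.0364) = 3.606 K/W
  R_polyurethane foam = (1/0.696 − 1/1.12)/(4πk) = 0.5439/(4π·0.0242) = 1.789 K/W
ΣR = 4.115×10^-4 + 3.606 + 1.789 = 5.395 K/W
Q = ΔT/ΣR = (91 K − 291.5 K)/5.395 = -37.2 W
(Negative Q ⇒ heat flows inward; heat gain = 37.2 W.)

Q = 37.2 W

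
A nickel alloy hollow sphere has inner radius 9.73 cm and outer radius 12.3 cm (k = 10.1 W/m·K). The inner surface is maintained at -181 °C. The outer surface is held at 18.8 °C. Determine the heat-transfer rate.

Q = 4πk·ΔT/(1/r₁ − 1/r₂) = 4π × 10.1 × 199.8 / (1/0.0973 − 1/0.123) = 11800 W

Q = 11800 W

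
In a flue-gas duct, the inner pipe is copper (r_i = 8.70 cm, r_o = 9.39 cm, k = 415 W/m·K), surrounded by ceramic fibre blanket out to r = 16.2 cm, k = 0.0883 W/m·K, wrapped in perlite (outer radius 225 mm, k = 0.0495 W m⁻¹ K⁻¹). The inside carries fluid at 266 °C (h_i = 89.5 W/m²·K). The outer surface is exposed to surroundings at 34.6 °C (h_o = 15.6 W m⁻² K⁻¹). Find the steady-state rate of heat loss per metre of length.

Treat each layer as a resistance in series:
  R'_conv,in = 1/(2πr h) = 1/(2π·0.0870·89.5) = 0.02044 m·K/W
  R'_copper = ln(0.0939/0.0870)/(2πk) = 0.07632/(2π·415) = 2.927×10^-5 m·K/W
  R'_ceramic fibre blanket = ln(0.162/0.0939)/(2πk) = 0.5454/(2π·0.0883) = 0.9830 m·K/W
  R'_perlite = ln(0.225/0.162)/(2πk) = 0.3285/(2π·0.0495) = 1.056 m·K/W
  R'_conv,out = 1/(2πr h) = 1/(2π·0.225·15.6) = 0.04534 m·K/W
ΣR = 0.02044 + 2.927×10^-5 + 0.9830 + 1.056 + 0.04534 = 2.105 m·K/W
Q' = ΔT/ΣR = (266 °C − 34.6 °C)/2.105 = 110 W/m

Q' = 110 W/m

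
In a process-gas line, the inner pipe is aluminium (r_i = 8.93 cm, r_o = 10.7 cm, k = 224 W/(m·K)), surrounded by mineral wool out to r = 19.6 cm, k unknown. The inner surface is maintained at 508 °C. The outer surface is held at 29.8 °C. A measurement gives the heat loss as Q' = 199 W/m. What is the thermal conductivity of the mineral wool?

ΣR = ΔT/Q' = |508 − 29.8|/199 = 2.403 m·K/W
Known resistances:
  R'_aluminium = ln(0.107/0.0893)/(2πk) = 0.1808/(2π·224) = 1.285×10^-4 m·K/W
R_mineral wool = ΣR − ΣR_known = 2.403 − 1.285×10^-4 = 2.403 m·K/W
ln(r₂/r₁)/(2πk) = 2.403 ⇒ k = 0.6053/(2π·2.403) = 0.0401 W/m·K

k = 0.0401 W/m·K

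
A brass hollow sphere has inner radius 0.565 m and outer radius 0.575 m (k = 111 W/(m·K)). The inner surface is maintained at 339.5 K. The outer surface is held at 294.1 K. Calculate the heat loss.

Q = 2060 kW

Q = 4πk·ΔT/(1/r₁ − 1/r₂) = 4π × 111 × 45.4 / (1/0.565 − 1/0.575) = 2.06×10^6 W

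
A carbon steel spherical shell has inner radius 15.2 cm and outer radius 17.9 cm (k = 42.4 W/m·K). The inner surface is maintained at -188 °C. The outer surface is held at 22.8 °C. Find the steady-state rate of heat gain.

Q = 113 kW

Q = 4πk·ΔT/(1/r₁ − 1/r₂) = 4π × 42.4 × 210.8 / (1/0.152 − 1/0.179) = 1.13×10^5 W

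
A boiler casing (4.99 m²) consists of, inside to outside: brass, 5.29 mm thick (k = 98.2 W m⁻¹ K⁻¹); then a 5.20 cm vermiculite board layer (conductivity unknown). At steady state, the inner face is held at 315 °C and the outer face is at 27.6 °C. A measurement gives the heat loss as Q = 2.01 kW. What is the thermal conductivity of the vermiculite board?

k = 0.0729 W/m·K

ΣR = ΔT/Q = |315 − 27.6|/2010 = 0.1430 K/W
Known resistances:
  R_brass = L/(kA) = 0.00529/(98.2·4.99) = 1.080×10^-5 K/W
R_vermiculite board = ΣR − ΣR_known = 0.1430 − 1.080×10^-5 = 0.1430 K/W
L/(kA) = 0.1430 ⇒ k = 0.0520/(0.1430·4.99) = 0.0729 W/m·K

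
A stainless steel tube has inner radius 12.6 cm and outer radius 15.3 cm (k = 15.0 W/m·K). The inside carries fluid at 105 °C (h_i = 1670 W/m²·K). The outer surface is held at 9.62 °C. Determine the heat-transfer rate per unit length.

Treat each layer as a resistance in series:
  R'_conv,in = 1/(2πr h) = 1/(2π·0.126·1670) = 7.564×10^-4 m·K/W
  R'_stainless steel = ln(0.153/0.126)/(2πk) = 0.1942/(2π·15.0) = 0.002060 m·K/W
ΣR = 7.564×10^-4 + 0.002060 = 0.002816 m·K/W
Q' = ΔT/ΣR = (105 °C − 9.62 °C)/0.002816 = 33900 W/m

Q' = 33.9 kW/m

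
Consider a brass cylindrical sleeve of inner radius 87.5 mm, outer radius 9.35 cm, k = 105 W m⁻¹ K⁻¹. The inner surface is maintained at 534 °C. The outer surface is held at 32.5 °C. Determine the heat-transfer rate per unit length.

Q' = 4990 kW/m

Q' = 2πk·ΔT/ln(r₂/r₁) = 2π × 105 × 501.5 / ln(0.0935/0.0875) = 4.99×10^6 W/m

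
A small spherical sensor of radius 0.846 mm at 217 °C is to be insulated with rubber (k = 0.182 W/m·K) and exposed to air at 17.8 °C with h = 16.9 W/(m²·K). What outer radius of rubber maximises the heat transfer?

r_cr = 2.15 cm

For a sphere, r_cr = 2k_ins/h = 2·0.182/16.9 = 0.0215 m = 2.15 cm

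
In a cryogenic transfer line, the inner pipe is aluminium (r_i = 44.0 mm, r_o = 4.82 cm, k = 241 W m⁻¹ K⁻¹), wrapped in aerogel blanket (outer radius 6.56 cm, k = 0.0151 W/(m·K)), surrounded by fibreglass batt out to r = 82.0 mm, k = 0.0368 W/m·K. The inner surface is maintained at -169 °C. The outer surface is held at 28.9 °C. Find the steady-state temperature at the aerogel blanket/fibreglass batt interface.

T = -16.4 °C

Resistance network (inner→outer):
  R'_aluminium = ln(0.0482/0.0440)/(2πk) = 0.09117/(2π·241) = 6.021×10^-5 m·K/W
  R'_aerogel blanket = ln(0.0656/0.0482)/(2πk) = 0.3082/(2π·0.0151) = 3.249 m·K/W
  R'_fibreglass batt = ln(0.0820/0.0656)/(2πk) = 0.2231/(2π·0.0368) = 0.9651 m·K/W
ΣR = 6.021×10^-5 + 3.249 + 0.9651 = 4.214 m·K/W
Q' = ΔT/ΣR = (-169 °C − 28.9 °C)/4.214 = -46.96 W/m
From the inner boundary to the aerogel blanket/fibreglass batt interface, ΣR_partial = 3.249 m·K/W.
T_interface = T_in − Q'·ΣR_partial = -169 °C − (-46.96)(3.249) = -16.4 °C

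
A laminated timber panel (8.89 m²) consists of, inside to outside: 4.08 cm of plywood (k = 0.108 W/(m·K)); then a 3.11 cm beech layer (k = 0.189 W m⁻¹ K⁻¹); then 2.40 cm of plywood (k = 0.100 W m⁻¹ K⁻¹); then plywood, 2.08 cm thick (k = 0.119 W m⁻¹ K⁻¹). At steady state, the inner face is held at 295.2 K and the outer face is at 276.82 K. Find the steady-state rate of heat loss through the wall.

Q = 171 W

Treat each layer as a resistance in series:
  R_plywood = L/(kA) = 0.0408/(0.108·8.89) = 0.04249 K/W
  R_beech = L/(kA) = 0.0311/(0.189·8.89) = 0.01851 K/W
  R_plywood = L/(kA) = 0.0240/(0.100·8.89) = 0.02700 K/W
  R_plywood = L/(kA) = 0.0208/(0.119·8.89) = 0.01966 K/W
ΣR = 0.04249 + 0.01851 + 0.02700 + 0.01966 = 0.1077 K/W
Q = ΔT/ΣR = (295.2 K − 276.82 K)/0.1077 = 171 W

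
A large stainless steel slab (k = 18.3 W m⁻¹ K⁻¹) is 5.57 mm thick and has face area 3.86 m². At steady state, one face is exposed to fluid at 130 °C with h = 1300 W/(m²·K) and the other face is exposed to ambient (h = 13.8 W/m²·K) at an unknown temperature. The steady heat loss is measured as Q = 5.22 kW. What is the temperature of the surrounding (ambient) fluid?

T_out = 30.6 °C

Sum the resistances:
  R_conv,in = 1/(hA) = 1/(1300·3.86) = 1.993×10^-4 K/W
  R_stainless steel = L/(kA) = 0.00557/(18.3·3.86) = 7.885×10^-5 K/W
  R_conv,out = 1/(hA) = 1/(13.8·3.86) = 0.01877 K/W
ΣR = 0.01905 K/W
ΔT = Q·ΣR = 5220 × 0.01905 = 99.44 K
Heat flows outward, so T_out = T_in − ΔT = 130 − 99.44 = 30.6 °C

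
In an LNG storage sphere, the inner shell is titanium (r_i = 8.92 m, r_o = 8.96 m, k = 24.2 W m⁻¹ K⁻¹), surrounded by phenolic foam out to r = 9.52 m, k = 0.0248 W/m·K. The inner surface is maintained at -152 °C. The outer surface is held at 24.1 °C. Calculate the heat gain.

Q = 8360 W

Treat each layer as a resistance in series:
  R_titanium = (1/8.92 − 1/8.96)/(4πk) = 5.005×10^-4/(4π·24.2) = 1.646×10^-6 K/W
  R_phenolic foam = (1/8.96 − 1/9.52)/(4πk) = 0.006565/(4π·0.0248) = 0.02107 K/W
ΣR = 1.646×10^-6 + 0.02107 = 0.02107 K/W
Q = ΔT/ΣR = (-152 °C − 24.1 °C)/0.02107 = -8360 W
(Negative Q ⇒ heat flows inward; heat gain = 8360 W.)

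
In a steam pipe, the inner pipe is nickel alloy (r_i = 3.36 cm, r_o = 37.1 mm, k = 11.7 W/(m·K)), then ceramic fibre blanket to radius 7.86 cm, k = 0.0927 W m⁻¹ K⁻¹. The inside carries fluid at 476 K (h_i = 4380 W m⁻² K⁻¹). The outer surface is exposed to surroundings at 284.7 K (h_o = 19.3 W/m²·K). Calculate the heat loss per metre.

Treat each layer as a resistance in series:
  R'_conv,in = 1/(2πr h) = 1/(2π·0.0336·4380) = 0.001081 m·K/W
  R'_nickel alloy = ln(0.0371/0.0336)/(2πk) = 0.09909/(2π·11.7) = 0.001348 m·K/W
  R'_ceramic fibre blanket = ln(0.0786/0.0371)/(2πk) = 0.7508/(2π·0.0927) = 1.289 m·K/W
  R'_conv,out = 1/(2πr h) = 1/(2π·0.0786·19.3) = 0.1049 m·K/W
ΣR = 0.001081 + 0.001348 + 1.289 + 0.1049 = 1.396 m·K/W
Q' = ΔT/ΣR = (476 K − 284.7 K)/1.396 = 137 W/m

Q' = 137 W/m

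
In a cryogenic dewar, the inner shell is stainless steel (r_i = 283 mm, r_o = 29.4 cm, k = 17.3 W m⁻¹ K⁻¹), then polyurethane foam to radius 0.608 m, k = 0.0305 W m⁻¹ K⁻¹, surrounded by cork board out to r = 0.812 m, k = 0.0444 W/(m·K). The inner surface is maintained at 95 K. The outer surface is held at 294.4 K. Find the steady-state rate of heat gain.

Resistance network (inner→outer):
  R_stainless steel = (1/0.283 − 1/0.294)/(4πk) = 0.1322/(4π·17.3) = 6.081×10^-4 K/W
  R_polyurethane foam = (1/0.294 − 1/0.608)/(4πk) = 1.757/(4π·0.0305) = 4.583 K/W
  R_cork board = (1/0.608 − 1/0.812)/(4πk) = 0.4132/(4π·0.0444) = 0.7406 K/W
ΣR = 6.081×10^-4 + 4.583 + 0.7406 = 5.324 K/W
Q = ΔT/ΣR = (95 K − 294.4 K)/5.324 = -37.5 W
(Negative Q ⇒ heat flows inward; heat gain = 37.5 W.)

Q = 37.5 W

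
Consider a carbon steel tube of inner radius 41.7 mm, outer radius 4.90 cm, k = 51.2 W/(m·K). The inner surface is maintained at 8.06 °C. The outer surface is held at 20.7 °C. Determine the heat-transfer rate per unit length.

Q' = 2πk·ΔT/ln(r₂/r₁) = 2π × 51.2 × 12.64 / ln(0.0490/0.0417) = 25200 W/m

Q' = 25.2 kW/m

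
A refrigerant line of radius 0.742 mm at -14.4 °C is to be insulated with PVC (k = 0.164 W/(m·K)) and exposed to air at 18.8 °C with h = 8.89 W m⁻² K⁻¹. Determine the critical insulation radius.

r_cr = 1.84 cm

For a cylinder, r_cr = k_ins/h = 0.164/8.89 = 0.0184 m = 1.84 cm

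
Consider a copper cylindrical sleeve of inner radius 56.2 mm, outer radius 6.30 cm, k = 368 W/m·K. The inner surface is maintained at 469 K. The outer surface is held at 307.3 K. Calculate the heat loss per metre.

Q' = 3.27×10^6 W/m

Q' = 2πk·ΔT/ln(r₂/r₁) = 2π × 368 × 161.7 / ln(0.0630/0.0562) = 3.27×10^6 W/m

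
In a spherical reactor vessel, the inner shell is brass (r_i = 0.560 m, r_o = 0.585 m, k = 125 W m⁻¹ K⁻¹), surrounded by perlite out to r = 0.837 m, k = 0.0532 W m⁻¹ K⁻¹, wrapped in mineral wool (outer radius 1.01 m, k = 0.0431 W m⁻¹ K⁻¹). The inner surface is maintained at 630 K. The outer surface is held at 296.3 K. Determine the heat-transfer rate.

Resistance network (inner→outer):
  R_brass = (1/0.560 − 1/0.585)/(4πk) = 0.07631/(4π·125) = 4.858×10^-5 K/W
  R_perlite = (1/0.585 − 1/0.837)/(4πk) = 0.5147/(4π·0.0532) = 0.7698 K/W
  R_mineral wool = (1/0.837 − 1/1.01)/(4πk) = 0.2046/(4π·0.0431) = 0.3778 K/W
ΣR = 4.858×10^-5 + 0.7698 + 0.3778 = 1.148 K/W
Q = ΔT/ΣR = (630 K − 296.3 K)/1.148 = 291 W

Q = 291 W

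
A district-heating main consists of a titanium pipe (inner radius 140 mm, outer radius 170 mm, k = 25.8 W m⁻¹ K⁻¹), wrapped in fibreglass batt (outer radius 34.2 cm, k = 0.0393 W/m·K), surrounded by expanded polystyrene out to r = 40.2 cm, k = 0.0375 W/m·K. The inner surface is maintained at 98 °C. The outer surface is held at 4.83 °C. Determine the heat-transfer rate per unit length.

Series thermal resistances, inner to outer:
  R'_titanium = ln(0.170/0.140)/(2πk) = 0.1942/(2π·25.8) = 0.001198 m·K/W
  R'_fibreglass batt = ln(0.342/0.170)/(2πk) = 0.6990/(2π·0.0393) = 2.831 m·K/W
  R'_expanded polystyrene = ln(0.402/0.342)/(2πk) = 0.1616/(2π·0.0375) = 0.6860 m·K/W
ΣR = 0.001198 + 2.831 + 0.6860 = 3.518 m·K/W
Q' = ΔT/ΣR = (98 °C − 4.83 °C)/3.518 = 26.5 W/m

Q' = 26.5 W/m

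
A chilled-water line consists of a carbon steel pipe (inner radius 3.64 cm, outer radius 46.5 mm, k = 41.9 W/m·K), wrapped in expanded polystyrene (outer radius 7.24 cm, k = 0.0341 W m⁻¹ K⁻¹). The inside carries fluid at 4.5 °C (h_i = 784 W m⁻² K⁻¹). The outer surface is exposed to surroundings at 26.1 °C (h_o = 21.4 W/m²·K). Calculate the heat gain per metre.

Resistance network (inner→outer):
  R'_conv,in = 1/(2πr h) = 1/(2π·0.0364·784) = 0.005577 m·K/W
  R'_carbon steel = ln(0.0465/0.0364)/(2πk) = 0.2449/(2π·41.9) = 9.302×10^-4 m·K/W
  R'_expanded polystyrene = ln(0.0724/0.0465)/(2πk) = 0.4428/(2π·0.0341) = 2.066 m·K/W
  R'_conv,out = 1/(2πr h) = 1/(2π·0.0724·21.4) = 0.1027 m·K/W
ΣR = 0.005577 + 9.302×10^-4 + 2.066 + 0.1027 = 2.175 m·K/W
Q' = ΔT/ΣR = (4.5 °C − 26.1 °C)/2.175 = -9.93 W/m
(Negative Q' ⇒ heat flows inward; heat gain = 9.93 W/m.)

Q' = 9.93 W/m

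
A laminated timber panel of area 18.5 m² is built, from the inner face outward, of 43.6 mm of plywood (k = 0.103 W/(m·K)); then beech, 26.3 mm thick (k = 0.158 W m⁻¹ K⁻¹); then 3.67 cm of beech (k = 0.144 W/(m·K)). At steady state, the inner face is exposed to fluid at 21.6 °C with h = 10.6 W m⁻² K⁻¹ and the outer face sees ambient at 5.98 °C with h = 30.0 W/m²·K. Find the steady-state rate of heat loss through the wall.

Resistance network (inner→outer):
  R_conv,in = 1/(hA) = 1/(10.6·18.5) = 0.005099 K/W
  R_plywood = L/(kA) = 0.0436/(0.103·18.5) = 0.02288 K/W
  R_beech = L/(kA) = 0.0263/(0.158·18.5) = 0.008998 K/W
  R_beech = L/(kA) = 0.0367/(0.144·18.5) = 0.01378 K/W
  R_conv,out = 1/(hA) = 1/(30.0·18.5) = 0.001802 K/W
ΣR = 0.005099 + 0.02288 + 0.008998 + 0.01378 + 0.001802 = 0.05256 K/W
Q = ΔT/ΣR = (21.6 °C − 5.98 °C)/0.05256 = 297 W

Q = 297 W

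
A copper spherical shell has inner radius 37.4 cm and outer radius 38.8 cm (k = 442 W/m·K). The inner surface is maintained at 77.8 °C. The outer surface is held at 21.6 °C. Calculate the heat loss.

Q = 3.24×10^6 W

Q = 4πk·ΔT/(1/r₁ − 1/r₂) = 4π × 442 × 56.2 / (1/0.374 − 1/0.388) = 3.24×10^6 W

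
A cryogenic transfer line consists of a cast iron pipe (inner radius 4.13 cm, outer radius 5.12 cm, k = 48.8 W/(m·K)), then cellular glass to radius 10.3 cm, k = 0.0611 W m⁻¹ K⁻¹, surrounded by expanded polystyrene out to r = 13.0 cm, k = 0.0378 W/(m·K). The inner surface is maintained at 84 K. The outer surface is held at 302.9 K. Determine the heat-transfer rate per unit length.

Q' = 78.1 W/m

Series thermal resistances, inner to outer:
  R'_cast iron = ln(0.0512/0.0413)/(2πk) = 0.2149/(2π·48.8) = 7.008×10^-4 m·K/W
  R'_cellular glass = ln(0.103/0.0512)/(2πk) = 0.6990/(2π·0.0611) = 1.821 m·K/W
  R'_expanded polystyrene = ln(0.130/0.103)/(2πk) = 0.2328/(2π·0.0378) = 0.9802 m·K/W
ΣR = 7.008×10^-4 + 1.821 + 0.9802 = 2.802 m·K/W
Q' = ΔT/ΣR = (84 K − 302.9 K)/2.802 = -78.1 W/m
(Negative Q' ⇒ heat flows inward; heat gain = 78.1 W/m.)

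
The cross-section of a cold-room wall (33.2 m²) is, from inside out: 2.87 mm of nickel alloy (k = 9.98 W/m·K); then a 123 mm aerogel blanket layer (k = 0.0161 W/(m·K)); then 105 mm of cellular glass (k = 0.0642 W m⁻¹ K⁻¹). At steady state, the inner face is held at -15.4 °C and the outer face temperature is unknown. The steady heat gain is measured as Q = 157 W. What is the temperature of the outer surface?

T_out = 28.5 °C

Series resistances:
  R_nickel alloy = L/(kA) = 0.00287/(9.98·33.2) = 8.662×10^-6 K/W
  R_aerogel blanket = L/(kA) = 0.123/(0.0161·33.2) = 0.2301 K/W
  R_cellular glass = L/(kA) = 0.105/(0.0642·33.2) = 0.04926 K/W
ΣR = 0.2794 K/W
ΔT = Q·ΣR = 157 × 0.2794 = 43.87 K
Heat flows inward, so T_out = T_in + ΔT = -15.4 + 43.87 = 28.5 °C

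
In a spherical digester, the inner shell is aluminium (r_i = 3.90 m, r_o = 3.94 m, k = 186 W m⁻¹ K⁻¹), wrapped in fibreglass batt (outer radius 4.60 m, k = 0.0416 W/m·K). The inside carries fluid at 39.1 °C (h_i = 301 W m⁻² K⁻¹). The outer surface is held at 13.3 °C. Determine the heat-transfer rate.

Q = 370 W

Series thermal resistances, inner to outer:
  R_conv,in = 1/(4πr²h) = 1/(4π·3.90²·301) = 1.738×10^-5 K/W
  R_aluminium = (1/3.90 − 1/3.94)/(4πk) = 0.002603/(4π·186) = 1.114×10^-6 K/W
  R_fibreglass batt = (1/3.94 − 1/4.60)/(4πk) = 0.03642/(4π·0.0416) = 0.06966 K/W
ΣR = 1.738×10^-5 + 1.114×10^-6 + 0.06966 = 0.06968 K/W
Q = ΔT/ΣR = (39.1 °C − 13.3 °C)/0.06968 = 370 W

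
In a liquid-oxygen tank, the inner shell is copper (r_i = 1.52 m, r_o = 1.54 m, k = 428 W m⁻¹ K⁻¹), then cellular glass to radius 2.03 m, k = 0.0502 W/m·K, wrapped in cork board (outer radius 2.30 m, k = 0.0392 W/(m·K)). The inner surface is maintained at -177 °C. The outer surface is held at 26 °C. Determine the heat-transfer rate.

Q = 555 W

Series thermal resistances, inner to outer:
  R_copper = (1/1.52 − 1/1.54)/(4πk) = 0.008544/(4π·428) = 1.589×10^-6 K/W
  R_cellular glass = (1/1.54 − 1/2.03)/(4πk) = 0.1567/(4π·0.0502) = 0.2485 K/W
  R_cork board = (1/2.03 − 1/2.30)/(4πk) = 0.05783/(4π·0.0392) = 0.1174 K/W
ΣR = 1.589×10^-6 + 0.2485 + 0.1174 = 0.3659 K/W
Q = ΔT/ΣR = (-177 °C − 26 °C)/0.3659 = -555 W
(Negative Q ⇒ heat flows inward; heat gain = 555 W.)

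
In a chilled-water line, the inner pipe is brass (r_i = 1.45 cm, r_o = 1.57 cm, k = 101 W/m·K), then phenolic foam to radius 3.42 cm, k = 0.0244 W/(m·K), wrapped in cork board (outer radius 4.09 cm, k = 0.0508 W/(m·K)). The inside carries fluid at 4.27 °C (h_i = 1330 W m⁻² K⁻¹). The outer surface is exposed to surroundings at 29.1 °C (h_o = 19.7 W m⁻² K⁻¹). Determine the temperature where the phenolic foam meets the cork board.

T = 25.9 °C

Resistance network (inner→outer):
  R'_conv,in = 1/(2πr h) = 1/(2π·0.0145·1330) = 0.008253 m·K/W
  R'_brass = ln(0.0157/0.0145)/(2πk) = 0.07951/(2π·101) = 1.253×10^-4 m·K/W
  R'_phenolic foam = ln(0.0342/0.0157)/(2πk) = 0.7786/(2π·0.0244) = 5.078 m·K/W
  R'_cork board = ln(0.0409/0.0342)/(2πk) = 0.1789/(2π·0.0508) = 0.5605 m·K/W
  R'_conv,out = 1/(2πr h) = 1/(2π·0.0409·19.7) = 0.1975 m·K/W
ΣR = 0.008253 + 1.253×10^-4 + 5.078 + 0.5605 + 0.1975 = 5.844 m·K/W
Q' = ΔT/ΣR = (4.27 °C − 29.1 °C)/5.844 = -4.249 W/m
From the inner boundary to the phenolic foam/cork board interface, ΣR_partial = 5.086 m·K/W.
T_interface = T_in − Q'·ΣR_partial = 4.27 °C − (-4.249)(5.086) = 25.9 °C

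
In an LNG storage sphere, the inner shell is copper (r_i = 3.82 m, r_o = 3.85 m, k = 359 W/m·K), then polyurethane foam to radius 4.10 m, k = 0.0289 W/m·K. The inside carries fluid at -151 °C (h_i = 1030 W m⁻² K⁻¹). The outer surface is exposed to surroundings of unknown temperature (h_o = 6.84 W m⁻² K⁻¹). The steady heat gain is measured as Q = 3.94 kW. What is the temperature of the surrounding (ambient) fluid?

Sum the resistances:
  R_conv,in = 1/(4πr²h) = 1/(4π·3.82²·1030) = 5.295×10^-6 K/W
  R_copper = (1/3.82 − 1/3.85)/(4πk) = 0.002040/(4π·359) = 4.522×10^-7 K/W
  R_polyurethane foam = (1/3.85 − 1/4.10)/(4πk) = 0.01584/(4π·0.0289) = 0.04361 K/W
  R_conv,out = 1/(4πr²h) = 1/(4π·4.10²·6.84) = 6.921×10^-4 K/W
ΣR = 0.04431 K/W
ΔT = Q·ΣR = 3940 × 0.04431 = 174.6 K
Heat flows inward, so T_out = T_in + ΔT = -151 + 174.6 = 23.6 °C

T_out = 23.6 °C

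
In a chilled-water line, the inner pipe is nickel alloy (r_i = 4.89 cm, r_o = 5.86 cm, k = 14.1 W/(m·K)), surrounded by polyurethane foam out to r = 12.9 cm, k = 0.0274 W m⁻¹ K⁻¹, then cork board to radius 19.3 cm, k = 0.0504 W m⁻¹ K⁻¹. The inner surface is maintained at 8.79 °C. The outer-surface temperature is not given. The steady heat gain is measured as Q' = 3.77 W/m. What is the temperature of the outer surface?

T_out = 30.9 °C

Series resistances:
  R'_nickel alloy = ln(0.0586/0.0489)/(2πk) = 0.1810/(2π·14.1) = 0.002043 m·K/W
  R'_polyurethane foam = ln(0.129/0.0586)/(2πk) = 0.7891/(2π·0.0274) = 4.583 m·K/W
  R'_cork board = ln(0.193/0.129)/(2πk) = 0.4029/(2π·0.0504) = 1.272 m·K/W
ΣR = 5.858 m·K/W
ΔT = Q'·ΣR = 3.77 × 5.858 = 22.08 K
Heat flows inward, so T_out = T_in + ΔT = 8.79 + 22.08 = 30.9 °C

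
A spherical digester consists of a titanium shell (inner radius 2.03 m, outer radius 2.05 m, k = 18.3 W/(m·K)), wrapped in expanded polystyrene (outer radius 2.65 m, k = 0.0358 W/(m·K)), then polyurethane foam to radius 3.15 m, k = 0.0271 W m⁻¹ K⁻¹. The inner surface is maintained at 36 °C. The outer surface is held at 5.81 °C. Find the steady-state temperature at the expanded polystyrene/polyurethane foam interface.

Series thermal resistances, inner to outer:
  R_titanium = (1/2.03 − 1/2.05)/(4πk) = 0.004806/(4π·18.3) = 2.090×10^-5 K/W
  R_expanded polystyrene = (1/2.05 − 1/2.65)/(4πk) = 0.1104/(4π·0.0358) = 0.2455 K/W
  R_polyurethane foam = (1/2.65 − 1/3.15)/(4πk) = 0.05990/(4π·0.0271) = 0.1759 K/W
ΣR = 2.090×10^-5 + 0.2455 + 0.1759 = 0.4214 K/W
Q = ΔT/ΣR = (36 °C − 5.81 °C)/0.4214 = 71.64 W
From the inner boundary to the expanded polystyrene/polyurethane foam interface, ΣR_partial = 0.2455 K/W.
T_interface = T_in − Q·ΣR_partial = 36 °C − (71.64)(0.2455) = 18.4 °C

T = 18.4 °C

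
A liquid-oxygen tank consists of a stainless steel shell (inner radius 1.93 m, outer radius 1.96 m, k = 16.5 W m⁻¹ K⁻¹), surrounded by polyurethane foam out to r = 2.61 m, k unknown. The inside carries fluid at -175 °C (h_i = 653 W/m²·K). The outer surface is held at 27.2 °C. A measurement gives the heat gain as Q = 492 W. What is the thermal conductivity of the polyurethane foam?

k = 0.0246 W/m·K

ΣR = ΔT/Q = |-175 − 27.2|/492 = 0.4110 K/W
Known resistances:
  R_conv,in = 1/(4πr²h) = 1/(4π·1.93²·653) = 3.272×10^-5 K/W
  R_stainless steel = (1/1.93 − 1/1.96)/(4πk) = 0.007931/(4π·16.5) = 3.825×10^-5 K/W
R_polyurethane foam = ΣR − ΣR_known = 0.4110 − 7.097×10^-5 = 0.4109 K/W
(1/r₁−1/r₂)/(4πk) = 0.4109 ⇒ k = 0.1271/(4π·0.4109) = 0.0246 W/m·K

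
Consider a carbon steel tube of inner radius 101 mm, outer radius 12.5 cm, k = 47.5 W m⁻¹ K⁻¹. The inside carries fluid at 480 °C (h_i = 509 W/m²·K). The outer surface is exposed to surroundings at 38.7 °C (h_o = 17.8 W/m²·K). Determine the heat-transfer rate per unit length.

Treat each layer as a resistance in series:
  R'_conv,in = 1/(2πr h) = 1/(2π·0.101·509) = 0.003096 m·K/W
  R'_carbon steel = ln(0.125/0.101)/(2πk) = 0.2132/(2π·47.5) = 7.143×10^-4 m·K/W
  R'_conv,out = 1/(2πr h) = 1/(2π·0.125·17.8) = 0.07153 m·K/W
ΣR = 0.003096 + 7.143×10^-4 + 0.07153 = 0.07534 m·K/W
Q' = ΔT/ΣR = (480 °C − 38.7 °C)/0.07534 = 5860 W/m

Q' = 5.86 kW/m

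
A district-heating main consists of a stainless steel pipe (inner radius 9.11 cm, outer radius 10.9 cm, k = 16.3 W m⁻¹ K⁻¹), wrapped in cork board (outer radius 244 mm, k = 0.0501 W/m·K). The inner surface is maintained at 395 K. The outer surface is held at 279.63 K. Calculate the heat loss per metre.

Treat each layer as a resistance in series:
  R'_stainless steel = ln(0.109/0.0911)/(2πk) = 0.1794/(2π·16.3) = 0.001752 m·K/W
  R'_cork board = ln(0.244/0.109)/(2πk) = 0.8058/(2π·0.0501) = 2.560 m·K/W
ΣR = 0.001752 + 2.560 = 2.562 m·K/W
Q' = ΔT/ΣR = (395 K − 279.63 K)/2.562 = 45.0 W/m

Q' = 45.0 W/m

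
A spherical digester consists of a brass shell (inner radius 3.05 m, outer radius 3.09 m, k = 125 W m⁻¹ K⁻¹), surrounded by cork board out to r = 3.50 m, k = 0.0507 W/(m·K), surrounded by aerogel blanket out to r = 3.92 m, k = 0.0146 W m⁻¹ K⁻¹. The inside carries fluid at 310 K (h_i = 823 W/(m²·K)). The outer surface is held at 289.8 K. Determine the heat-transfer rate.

Q = 89.2 W

Resistance network (inner→outer):
  R_conv,in = 1/(4πr²h) = 1/(4π·3.05²·823) = 1.039×10^-5 K/W
  R_brass = (1/3.05 − 1/3.09)/(4πk) = 0.004244/(4π·125) = 2.702×10^-6 K/W
  R_cork board = (1/3.09 − 1/3.50)/(4πk) = 0.03791/(4π·0.0507) = 0.05950 K/W
  R_aerogel blanket = (1/3.50 − 1/3.92)/(4πk) = 0.03061/(4π·0.0146) = 0.1669 K/W
ΣR = 1.039×10^-5 + 2.702×10^-6 + 0.05950 + 0.1669 = 0.2264 K/W
Q = ΔT/ΣR = (310 K − 289.8 K)/0.2264 = 89.2 W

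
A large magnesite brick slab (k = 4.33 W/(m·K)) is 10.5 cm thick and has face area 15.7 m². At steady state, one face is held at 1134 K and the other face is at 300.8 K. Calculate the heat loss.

Q = kA·ΔT/L = 4.33 × 15.7 × |1134 K − 300.8 K| / 0.105 = 5.39×10^5 W

Q = 5.39×10^5 W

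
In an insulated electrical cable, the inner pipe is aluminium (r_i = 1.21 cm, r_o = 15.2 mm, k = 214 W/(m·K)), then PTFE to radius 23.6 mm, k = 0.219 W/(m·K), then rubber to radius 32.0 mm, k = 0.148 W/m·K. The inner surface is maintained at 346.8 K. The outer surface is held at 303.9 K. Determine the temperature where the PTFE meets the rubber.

T = 325.6 K

Series thermal resistances, inner to outer:
  R'_aluminium = ln(0.0152/0.0121)/(2πk) = 0.2281/(2π·214) = 1.696×10^-4 m·K/W
  R'_PTFE = ln(0.0236/0.0152)/(2πk) = 0.4400/(2π·0.219) = 0.3197 m·K/W
  R'_rubber = ln(0.0320/0.0236)/(2πk) = 0.3045/(2π·0.148) = 0.3274 m·K/W
ΣR = 1.696×10^-4 + 0.3197 + 0.3274 = 0.6473 m·K/W
Q' = ΔT/ΣR = (346.8 K − 303.9 K)/0.6473 = 66.28 W/m
From the inner boundary to the PTFE/rubber interface, ΣR_partial = 0.3199 m·K/W.
T_interface = T_in − Q'·ΣR_partial = 346.8 K − (66.28)(0.3199) = 325.6 K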